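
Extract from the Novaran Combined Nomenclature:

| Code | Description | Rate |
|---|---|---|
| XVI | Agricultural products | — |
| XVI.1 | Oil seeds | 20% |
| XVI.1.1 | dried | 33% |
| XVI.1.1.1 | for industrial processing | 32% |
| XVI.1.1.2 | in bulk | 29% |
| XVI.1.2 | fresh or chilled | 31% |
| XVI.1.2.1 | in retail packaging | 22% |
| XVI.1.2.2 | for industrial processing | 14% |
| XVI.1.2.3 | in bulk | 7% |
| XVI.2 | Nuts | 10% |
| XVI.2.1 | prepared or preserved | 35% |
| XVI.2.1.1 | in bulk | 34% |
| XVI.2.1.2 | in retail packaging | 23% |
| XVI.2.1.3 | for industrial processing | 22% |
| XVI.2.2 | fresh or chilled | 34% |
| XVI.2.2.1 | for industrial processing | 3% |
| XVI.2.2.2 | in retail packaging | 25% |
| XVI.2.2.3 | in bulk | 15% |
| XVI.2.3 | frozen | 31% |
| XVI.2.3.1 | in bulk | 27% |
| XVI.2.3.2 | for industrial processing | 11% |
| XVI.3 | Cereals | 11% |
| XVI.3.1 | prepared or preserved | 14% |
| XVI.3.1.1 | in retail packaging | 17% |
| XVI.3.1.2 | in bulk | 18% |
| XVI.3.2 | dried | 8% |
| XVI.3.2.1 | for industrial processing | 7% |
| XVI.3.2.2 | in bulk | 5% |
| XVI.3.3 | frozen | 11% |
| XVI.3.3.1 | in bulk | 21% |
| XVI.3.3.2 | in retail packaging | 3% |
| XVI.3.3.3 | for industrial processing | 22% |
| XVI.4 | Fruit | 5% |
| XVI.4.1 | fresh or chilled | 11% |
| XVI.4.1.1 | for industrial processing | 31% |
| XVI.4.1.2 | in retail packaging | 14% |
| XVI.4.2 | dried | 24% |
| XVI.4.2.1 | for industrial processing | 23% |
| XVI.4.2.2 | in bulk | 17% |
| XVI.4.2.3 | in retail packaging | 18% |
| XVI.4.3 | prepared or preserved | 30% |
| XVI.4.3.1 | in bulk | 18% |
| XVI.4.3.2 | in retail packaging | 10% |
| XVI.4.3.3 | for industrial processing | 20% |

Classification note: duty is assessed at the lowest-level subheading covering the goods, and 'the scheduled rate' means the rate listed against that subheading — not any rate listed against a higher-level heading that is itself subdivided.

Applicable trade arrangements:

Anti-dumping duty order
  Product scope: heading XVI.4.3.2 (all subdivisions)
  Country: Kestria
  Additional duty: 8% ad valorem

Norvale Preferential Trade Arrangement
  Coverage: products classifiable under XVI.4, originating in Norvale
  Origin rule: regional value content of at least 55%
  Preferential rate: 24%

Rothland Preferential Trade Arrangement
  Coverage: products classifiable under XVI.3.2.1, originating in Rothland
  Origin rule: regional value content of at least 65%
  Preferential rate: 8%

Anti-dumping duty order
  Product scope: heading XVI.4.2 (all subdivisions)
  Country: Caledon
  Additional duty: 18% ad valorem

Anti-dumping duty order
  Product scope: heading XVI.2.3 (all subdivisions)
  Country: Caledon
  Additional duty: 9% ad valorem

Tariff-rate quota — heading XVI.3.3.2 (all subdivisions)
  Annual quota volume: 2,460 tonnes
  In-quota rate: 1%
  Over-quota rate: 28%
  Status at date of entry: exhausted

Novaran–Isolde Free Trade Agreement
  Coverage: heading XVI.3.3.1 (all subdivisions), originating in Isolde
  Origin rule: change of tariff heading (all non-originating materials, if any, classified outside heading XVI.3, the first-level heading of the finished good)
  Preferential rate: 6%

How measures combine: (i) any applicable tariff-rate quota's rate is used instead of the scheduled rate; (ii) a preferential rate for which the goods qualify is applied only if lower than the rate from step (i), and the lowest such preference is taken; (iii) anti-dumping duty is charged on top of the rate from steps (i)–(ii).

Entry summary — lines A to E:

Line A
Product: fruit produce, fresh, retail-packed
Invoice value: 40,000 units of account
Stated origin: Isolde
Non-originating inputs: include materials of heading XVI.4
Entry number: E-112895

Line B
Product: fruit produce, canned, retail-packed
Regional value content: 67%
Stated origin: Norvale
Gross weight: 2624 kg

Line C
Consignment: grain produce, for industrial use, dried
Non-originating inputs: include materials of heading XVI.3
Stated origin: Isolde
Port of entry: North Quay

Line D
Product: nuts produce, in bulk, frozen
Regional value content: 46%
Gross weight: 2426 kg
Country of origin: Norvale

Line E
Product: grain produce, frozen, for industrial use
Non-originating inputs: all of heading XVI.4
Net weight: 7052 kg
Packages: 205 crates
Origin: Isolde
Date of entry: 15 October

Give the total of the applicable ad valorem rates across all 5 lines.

80%

Line A: fruit → XVI.4; fresh → XVI.4.1; retail-packed → XVI.4.1.2. Scheduled 14%. Isolde agreement on XVI.3.3.1: XVI.4.1.2 not covered. → 14%.
Line B: fruit → XVI.4; canned → XVI.4.3; retail-packed → XVI.4.3.2. Scheduled 10%. Norvale agreement on XVI.4: RVC ≥ 55% → 24% available; preference 24% not lower than 10% → no reduction. → 10%.
Line C: grain → XVI.3; dried → XVI.3.2; for industrial use → XVI.3.2.1. Scheduled 7%. Isolde agreement on XVI.3.3.1: XVI.3.2.1 not covered. → 7%.
Line D: nuts → XVI.2; frozen → XVI.2.3; in bulk → XVI.2.3.1. Scheduled 27%. Norvale agreement on XVI.4: XVI.2.3.1 not covered. → 27%.
Line E: grain → XVI.3; frozen → XVI.3.3; for industrial use → XVI.3.3.3. Scheduled 22%. Isolde agreement on XVI.3.3.1: XVI.3.3.3 not covered. → 22%.
Sum: 14% + 10% + 7% + 27% + 22% = 80%.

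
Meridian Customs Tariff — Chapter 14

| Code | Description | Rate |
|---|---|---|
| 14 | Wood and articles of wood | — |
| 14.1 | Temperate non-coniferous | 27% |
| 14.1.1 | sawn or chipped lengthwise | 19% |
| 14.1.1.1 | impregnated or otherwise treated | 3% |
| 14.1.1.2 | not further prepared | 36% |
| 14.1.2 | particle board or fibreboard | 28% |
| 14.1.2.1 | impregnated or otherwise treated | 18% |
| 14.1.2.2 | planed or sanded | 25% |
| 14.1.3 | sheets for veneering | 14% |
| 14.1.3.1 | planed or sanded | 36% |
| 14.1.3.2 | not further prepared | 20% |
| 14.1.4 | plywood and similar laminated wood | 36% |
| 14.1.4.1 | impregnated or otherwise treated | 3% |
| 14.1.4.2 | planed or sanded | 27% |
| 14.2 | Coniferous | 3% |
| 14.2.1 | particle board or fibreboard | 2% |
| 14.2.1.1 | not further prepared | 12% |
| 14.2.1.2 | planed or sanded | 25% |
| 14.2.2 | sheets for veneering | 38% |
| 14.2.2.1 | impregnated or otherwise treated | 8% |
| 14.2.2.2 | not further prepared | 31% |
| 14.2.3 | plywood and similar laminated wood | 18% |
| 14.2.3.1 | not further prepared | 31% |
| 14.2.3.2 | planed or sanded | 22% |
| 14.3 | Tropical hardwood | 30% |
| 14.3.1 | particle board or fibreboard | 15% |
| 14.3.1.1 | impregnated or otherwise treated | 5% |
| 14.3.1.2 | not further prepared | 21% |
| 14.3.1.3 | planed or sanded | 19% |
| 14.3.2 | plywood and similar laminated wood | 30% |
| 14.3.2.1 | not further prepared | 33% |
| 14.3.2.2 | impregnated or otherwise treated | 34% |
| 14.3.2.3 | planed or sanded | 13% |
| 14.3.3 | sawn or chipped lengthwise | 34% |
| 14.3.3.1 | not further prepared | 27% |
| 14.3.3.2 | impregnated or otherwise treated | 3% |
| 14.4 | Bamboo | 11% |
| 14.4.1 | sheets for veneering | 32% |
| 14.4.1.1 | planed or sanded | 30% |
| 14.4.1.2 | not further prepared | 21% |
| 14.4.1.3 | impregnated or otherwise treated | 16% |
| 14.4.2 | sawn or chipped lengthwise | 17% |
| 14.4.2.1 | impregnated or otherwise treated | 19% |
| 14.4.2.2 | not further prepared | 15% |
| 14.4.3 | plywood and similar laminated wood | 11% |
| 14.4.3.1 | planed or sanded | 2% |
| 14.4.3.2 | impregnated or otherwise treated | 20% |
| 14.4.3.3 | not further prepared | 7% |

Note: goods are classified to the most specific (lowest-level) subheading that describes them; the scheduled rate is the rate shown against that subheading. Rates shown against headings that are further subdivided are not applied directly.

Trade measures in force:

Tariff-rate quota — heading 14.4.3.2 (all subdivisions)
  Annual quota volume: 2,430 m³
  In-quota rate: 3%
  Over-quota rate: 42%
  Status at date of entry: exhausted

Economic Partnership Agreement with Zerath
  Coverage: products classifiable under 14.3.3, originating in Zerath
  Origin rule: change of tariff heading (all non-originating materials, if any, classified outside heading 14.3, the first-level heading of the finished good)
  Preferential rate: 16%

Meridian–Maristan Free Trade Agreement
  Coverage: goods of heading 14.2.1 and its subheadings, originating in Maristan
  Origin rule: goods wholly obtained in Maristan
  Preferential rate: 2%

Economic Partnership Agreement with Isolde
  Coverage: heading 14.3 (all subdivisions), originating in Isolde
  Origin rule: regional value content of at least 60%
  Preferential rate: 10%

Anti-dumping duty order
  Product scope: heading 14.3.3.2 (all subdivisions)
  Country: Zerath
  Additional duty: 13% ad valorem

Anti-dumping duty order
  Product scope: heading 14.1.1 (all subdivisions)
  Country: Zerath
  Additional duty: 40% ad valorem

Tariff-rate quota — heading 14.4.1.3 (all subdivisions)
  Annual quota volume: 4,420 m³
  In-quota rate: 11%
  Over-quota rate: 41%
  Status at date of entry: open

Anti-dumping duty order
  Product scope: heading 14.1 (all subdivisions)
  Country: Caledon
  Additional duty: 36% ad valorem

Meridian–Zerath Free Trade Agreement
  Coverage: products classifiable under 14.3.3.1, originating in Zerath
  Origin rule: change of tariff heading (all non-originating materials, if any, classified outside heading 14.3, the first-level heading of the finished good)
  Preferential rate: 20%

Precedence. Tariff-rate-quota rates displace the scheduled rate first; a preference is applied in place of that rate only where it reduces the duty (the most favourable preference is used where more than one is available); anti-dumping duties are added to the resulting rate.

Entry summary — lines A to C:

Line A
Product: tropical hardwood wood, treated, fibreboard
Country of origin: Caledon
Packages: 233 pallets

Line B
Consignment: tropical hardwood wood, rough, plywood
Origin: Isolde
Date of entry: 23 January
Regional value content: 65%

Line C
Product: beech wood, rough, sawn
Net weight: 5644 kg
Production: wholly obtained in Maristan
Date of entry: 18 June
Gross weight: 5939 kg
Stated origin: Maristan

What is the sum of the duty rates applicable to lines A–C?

51%

Line A: tropical hardwood → 14.3; fibreboard → 14.3.1; treated → 14.3.1.1. Scheduled 5%. No special measure applies. → 5%.
Line B: tropical hardwood → 14.3; plywood → 14.3.2; rough → 14.3.2.1. Scheduled 33%. Isolde agreement on 14.3: RVC ≥ 60% → 10% available; preferential 10%. → 10%.
Line C: beech → 14.1; sawn → 14.1.1; rough → 14.1.1.2. Scheduled 36%. Maristan agreement on 14.2.1: 14.1.1.2 not covered. → 36%.
Sum: 5% + 10% + 36% = 51%.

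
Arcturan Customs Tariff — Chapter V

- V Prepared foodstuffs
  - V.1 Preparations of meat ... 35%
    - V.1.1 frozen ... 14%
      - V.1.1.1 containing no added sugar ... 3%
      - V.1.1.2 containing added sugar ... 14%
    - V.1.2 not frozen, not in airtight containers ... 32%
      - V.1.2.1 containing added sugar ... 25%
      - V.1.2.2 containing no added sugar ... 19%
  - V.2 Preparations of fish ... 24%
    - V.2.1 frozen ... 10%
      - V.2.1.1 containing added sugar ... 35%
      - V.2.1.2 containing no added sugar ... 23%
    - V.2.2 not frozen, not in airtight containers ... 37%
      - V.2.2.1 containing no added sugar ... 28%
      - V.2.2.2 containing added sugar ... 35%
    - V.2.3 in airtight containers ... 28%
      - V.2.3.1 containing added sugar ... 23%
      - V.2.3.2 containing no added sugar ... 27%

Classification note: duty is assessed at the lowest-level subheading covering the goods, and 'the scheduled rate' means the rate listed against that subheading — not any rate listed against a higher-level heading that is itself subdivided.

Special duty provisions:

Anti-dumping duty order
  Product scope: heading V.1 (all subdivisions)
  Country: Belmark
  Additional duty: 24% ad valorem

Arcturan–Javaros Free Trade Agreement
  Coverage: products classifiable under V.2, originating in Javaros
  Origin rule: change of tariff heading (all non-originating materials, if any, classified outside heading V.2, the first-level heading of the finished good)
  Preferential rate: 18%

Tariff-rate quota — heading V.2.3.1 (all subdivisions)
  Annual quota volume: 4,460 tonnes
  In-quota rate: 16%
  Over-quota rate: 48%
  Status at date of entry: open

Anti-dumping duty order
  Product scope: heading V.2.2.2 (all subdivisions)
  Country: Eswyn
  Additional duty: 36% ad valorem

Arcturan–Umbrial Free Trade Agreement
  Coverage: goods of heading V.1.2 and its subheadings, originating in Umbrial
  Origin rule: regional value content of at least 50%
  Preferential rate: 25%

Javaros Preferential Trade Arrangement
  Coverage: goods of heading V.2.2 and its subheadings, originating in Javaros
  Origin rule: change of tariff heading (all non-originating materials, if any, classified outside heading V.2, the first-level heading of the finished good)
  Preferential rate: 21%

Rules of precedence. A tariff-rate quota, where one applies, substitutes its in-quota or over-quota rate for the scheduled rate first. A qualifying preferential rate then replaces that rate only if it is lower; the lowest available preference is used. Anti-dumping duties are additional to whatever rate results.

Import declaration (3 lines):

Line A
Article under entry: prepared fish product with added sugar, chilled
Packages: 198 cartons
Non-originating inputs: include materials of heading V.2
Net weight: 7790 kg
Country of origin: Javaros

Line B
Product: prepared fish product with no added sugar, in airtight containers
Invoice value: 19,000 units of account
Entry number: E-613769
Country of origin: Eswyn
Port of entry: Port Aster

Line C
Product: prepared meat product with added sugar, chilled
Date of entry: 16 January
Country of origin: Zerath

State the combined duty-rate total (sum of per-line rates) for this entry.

Line A: prepared fish product → V.2; chilled → V.2.2; with added sugar → V.2.2.2. Scheduled 35%. Javaros agreement on V.2: CTH not met; Javaros agreement on V.2.2: CTH not met. → 35%.
Line B: prepared fish product → V.2; in airtight containers → V.2.3; with no added sugar → V.2.3.2. Scheduled 27%. No special measure applies. → 27%.
Line C: prepared meat product → V.1; chilled → V.1.2; with added sugar → V.1.2.1. Scheduled 25%. No special measure applies. → 25%.
Sum: 35% + 27% + 25% = 87%.

87%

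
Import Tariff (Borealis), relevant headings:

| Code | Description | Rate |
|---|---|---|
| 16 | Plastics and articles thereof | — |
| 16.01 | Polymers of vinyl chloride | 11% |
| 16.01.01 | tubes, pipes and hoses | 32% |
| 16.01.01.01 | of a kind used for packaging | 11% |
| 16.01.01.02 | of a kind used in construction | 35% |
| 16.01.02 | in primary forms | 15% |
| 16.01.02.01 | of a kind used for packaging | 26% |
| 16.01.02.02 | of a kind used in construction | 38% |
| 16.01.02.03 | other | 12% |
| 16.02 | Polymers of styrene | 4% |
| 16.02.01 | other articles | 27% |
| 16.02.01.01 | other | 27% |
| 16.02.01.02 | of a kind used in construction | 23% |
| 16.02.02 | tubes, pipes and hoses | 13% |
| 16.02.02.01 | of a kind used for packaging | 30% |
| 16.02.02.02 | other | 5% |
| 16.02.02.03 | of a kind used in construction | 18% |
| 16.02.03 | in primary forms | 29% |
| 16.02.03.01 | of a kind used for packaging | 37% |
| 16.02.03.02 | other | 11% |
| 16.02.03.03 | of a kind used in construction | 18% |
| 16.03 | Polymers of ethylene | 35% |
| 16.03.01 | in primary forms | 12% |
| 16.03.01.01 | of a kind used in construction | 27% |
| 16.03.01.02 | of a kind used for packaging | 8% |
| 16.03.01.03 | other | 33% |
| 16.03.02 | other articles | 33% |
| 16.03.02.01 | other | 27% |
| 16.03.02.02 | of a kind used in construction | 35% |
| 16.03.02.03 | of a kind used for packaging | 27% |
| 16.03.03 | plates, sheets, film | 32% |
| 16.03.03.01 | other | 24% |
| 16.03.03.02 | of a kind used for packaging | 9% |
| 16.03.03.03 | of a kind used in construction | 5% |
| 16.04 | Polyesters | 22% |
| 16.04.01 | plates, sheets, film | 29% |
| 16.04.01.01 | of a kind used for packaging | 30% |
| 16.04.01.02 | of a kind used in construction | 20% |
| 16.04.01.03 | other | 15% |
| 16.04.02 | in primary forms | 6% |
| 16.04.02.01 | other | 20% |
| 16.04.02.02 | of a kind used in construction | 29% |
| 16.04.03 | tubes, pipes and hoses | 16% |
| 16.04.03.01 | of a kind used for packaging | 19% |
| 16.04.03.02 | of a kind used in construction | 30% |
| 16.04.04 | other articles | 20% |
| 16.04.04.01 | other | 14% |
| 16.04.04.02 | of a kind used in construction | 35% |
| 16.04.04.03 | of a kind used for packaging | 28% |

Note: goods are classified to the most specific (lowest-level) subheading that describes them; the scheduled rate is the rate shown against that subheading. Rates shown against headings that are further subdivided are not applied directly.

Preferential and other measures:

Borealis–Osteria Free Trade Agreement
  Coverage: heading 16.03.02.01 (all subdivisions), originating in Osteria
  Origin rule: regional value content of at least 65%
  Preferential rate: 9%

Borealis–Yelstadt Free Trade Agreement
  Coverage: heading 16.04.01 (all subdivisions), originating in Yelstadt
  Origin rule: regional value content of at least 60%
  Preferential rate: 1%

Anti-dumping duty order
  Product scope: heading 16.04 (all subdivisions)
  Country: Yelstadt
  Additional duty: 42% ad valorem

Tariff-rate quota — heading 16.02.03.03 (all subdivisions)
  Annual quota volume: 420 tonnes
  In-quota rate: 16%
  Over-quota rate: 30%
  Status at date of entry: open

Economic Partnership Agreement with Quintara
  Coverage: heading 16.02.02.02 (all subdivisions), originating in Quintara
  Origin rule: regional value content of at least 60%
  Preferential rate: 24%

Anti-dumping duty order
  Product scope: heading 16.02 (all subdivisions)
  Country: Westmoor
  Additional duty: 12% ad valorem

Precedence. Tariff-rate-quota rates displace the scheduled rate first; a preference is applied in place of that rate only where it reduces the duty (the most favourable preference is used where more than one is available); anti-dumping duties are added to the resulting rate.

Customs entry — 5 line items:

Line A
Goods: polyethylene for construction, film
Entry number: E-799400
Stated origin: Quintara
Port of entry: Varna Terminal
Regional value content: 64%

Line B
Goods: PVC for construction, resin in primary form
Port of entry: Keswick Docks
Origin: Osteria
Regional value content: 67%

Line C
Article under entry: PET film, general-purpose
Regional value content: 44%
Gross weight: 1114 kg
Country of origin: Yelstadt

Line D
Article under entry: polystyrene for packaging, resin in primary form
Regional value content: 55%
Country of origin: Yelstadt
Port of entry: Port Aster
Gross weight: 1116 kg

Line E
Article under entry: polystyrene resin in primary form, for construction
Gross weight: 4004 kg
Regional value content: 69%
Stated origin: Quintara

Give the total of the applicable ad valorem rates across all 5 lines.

153%

Line A: polyethylene → 16.03; film → 16.03.03; for construction → 16.03.03.03. Scheduled 5%. Quintara agreement on 16.02.02.02: 16.03.03.03 not covered. → 5%.
Line B: PVC → 16.01; resin in primary form → 16.01.02; for construction → 16.01.02.02. Scheduled 38%. Osteria agreement on 16.03.02.01: 16.01.02.02 not covered. → 38%.
Line C: PET → 16.04; film → 16.04.01; general-purpose → 16.04.01.03. Scheduled 15%. Yelstadt agreement on 16.04.01: RVC < 60%; anti-dumping (Yelstadt, 16.04): +42%; total 15% + 42% = 57%. → 57%.
Line D: polystyrene → 16.02; resin in primary form → 16.02.03; for packaging → 16.02.03.01. Scheduled 37%. Yelstadt agreement on 16.04.01: 16.02.03.01 not covered. → 37%.
Line E: polystyrene → 16.02; resin in primary form → 16.02.03; for construction → 16.02.03.03. Scheduled 18%. quota on 16.02.03.03 open → in-quota 16%; Quintara agreement on 16.02.02.02: 16.02.03.03 not covered. → 16%.
Sum: 5% + 38% + 57% + 37% + 16% = 153%.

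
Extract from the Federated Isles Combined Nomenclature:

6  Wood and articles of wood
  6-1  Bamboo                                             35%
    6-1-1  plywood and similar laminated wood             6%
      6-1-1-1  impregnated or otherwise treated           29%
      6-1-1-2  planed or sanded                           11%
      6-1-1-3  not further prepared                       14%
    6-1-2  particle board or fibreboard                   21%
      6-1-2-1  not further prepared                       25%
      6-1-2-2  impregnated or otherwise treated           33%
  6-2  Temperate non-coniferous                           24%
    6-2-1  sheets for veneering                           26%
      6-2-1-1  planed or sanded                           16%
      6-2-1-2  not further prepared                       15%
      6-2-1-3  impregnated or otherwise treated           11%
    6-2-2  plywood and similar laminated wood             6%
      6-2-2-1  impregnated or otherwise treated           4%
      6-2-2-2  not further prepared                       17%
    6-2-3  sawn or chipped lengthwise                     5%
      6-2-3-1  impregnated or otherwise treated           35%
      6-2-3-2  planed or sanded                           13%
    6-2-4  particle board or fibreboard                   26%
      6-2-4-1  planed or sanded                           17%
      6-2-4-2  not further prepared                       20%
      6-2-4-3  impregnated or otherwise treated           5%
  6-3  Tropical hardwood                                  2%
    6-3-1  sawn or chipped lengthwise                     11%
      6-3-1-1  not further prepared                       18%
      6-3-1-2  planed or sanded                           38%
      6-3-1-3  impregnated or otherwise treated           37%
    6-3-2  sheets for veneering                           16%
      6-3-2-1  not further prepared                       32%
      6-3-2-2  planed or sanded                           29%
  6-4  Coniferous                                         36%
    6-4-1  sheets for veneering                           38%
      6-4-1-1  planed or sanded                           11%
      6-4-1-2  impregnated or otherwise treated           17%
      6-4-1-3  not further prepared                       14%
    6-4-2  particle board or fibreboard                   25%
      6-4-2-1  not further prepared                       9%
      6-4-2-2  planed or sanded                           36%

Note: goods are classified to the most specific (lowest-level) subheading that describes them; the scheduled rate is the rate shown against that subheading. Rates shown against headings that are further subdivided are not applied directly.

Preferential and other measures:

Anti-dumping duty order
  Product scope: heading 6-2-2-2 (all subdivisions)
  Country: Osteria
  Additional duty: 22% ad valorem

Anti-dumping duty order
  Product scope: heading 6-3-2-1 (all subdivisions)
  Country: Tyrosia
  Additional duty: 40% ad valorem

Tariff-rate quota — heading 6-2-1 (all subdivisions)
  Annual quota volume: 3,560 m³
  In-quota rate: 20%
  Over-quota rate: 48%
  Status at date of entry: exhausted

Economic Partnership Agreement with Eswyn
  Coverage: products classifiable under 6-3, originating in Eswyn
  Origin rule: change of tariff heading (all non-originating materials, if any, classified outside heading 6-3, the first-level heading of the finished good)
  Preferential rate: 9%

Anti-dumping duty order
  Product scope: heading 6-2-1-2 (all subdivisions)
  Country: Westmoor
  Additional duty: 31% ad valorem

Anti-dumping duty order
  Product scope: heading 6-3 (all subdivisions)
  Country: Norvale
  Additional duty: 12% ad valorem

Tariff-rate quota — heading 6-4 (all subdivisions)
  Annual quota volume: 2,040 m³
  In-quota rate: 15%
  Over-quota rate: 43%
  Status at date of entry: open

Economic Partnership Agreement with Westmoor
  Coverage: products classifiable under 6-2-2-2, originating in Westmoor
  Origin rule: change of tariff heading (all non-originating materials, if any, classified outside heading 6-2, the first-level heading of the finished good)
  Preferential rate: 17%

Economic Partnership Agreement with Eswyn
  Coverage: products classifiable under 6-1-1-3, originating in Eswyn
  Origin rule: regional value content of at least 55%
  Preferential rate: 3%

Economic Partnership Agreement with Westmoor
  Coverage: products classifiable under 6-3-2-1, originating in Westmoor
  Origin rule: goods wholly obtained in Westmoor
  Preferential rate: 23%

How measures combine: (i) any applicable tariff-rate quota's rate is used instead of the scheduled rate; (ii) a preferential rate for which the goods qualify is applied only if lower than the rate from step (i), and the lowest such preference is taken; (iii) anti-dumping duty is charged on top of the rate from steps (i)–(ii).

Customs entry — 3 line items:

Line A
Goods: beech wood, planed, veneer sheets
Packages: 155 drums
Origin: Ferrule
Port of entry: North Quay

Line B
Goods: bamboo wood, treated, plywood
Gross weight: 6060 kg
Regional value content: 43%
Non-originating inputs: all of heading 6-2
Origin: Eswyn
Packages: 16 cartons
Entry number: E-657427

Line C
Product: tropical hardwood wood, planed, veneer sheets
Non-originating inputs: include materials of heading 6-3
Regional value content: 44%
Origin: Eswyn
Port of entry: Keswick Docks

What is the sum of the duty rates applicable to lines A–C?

Line A: beech → 6-2; veneer sheets → 6-2-1; planed → 6-2-1-1. Scheduled 16%. quota on 6-2-1 exhausted → over-quota 48%. → 48%.
Line B: bamboo → 6-1; plywood → 6-1-1; treated → 6-1-1-1. Scheduled 29%. Eswyn agreement on 6-3: 6-1-1-1 not covered; Eswyn agreement on 6-1-1-3: 6-1-1-1 not covered. → 29%.
Line C: tropical hardwood → 6-3; veneer sheets → 6-3-2; planed → 6-3-2-2. Scheduled 29%. Eswyn agreement on 6-3: CTH not met; Eswyn agreement on 6-1-1-3: 6-3-2-2 not covered. → 29%.
Sum: 48% + 29% + 29% = 106%.

106%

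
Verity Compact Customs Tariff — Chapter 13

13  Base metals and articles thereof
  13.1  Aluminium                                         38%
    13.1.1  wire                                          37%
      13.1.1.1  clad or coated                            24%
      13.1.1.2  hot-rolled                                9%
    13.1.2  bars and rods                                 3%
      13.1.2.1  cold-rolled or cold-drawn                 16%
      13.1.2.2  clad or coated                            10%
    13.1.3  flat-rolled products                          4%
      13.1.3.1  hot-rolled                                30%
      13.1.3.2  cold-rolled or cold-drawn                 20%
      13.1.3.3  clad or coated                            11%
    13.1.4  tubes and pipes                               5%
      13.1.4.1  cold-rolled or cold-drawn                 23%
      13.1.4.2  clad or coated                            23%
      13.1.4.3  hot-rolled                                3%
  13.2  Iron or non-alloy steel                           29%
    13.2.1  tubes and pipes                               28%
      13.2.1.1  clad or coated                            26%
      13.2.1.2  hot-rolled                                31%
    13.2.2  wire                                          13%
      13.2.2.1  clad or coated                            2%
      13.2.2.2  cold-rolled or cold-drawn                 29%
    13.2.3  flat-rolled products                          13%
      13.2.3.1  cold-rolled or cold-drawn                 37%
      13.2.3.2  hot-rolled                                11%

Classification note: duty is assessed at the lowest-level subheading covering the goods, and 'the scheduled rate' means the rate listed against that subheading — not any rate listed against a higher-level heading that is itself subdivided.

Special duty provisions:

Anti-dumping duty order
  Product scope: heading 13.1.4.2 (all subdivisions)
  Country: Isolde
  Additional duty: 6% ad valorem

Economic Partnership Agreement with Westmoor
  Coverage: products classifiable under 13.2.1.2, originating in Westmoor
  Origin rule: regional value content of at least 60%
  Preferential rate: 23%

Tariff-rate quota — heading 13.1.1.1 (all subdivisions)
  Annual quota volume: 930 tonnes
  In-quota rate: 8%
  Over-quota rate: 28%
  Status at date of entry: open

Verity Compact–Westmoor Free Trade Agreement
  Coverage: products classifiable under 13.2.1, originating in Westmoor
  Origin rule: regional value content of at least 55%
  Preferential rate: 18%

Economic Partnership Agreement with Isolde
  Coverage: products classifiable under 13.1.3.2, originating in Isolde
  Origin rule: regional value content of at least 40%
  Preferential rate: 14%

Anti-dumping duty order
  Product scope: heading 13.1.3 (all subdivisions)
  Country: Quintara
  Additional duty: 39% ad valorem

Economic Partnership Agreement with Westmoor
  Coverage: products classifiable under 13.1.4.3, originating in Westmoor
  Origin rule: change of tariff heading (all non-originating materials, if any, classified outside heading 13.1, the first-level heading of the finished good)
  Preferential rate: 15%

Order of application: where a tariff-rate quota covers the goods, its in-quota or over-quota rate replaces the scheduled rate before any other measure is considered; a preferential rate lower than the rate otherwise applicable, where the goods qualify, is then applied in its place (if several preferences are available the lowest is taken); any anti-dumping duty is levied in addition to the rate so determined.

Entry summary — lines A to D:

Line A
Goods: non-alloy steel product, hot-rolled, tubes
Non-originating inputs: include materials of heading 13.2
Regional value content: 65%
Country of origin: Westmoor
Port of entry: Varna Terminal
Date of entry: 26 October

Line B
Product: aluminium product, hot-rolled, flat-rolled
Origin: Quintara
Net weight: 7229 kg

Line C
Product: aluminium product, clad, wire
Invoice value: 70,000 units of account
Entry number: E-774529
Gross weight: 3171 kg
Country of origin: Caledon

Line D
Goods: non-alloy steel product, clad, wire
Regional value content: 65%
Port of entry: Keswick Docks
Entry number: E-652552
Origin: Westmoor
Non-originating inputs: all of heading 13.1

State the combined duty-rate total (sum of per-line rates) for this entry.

Line A: non-alloy steel → 13.2; tubes → 13.2.1; hot-rolled → 13.2.1.2. Scheduled 31%. Westmoor agreement on 13.2.1.2: RVC ≥ 60% → 23% available; Westmoor agreement on 13.2.1: RVC ≥ 55% → 18% available; Westmoor agreement on 13.1.4.3: 13.2.1.2 not covered; preferential 18%. → 18%.
Line B: aluminium → 13.1; flat-rolled → 13.1.3; hot-rolled → 13.1.3.1. Scheduled 30%. anti-dumping (Quintara, 13.1.3): +39%; total 30% + 39% = 69%. → 69%.
Line C: aluminium → 13.1; wire → 13.1.1; clad → 13.1.1.1. Scheduled 24%. quota on 13.1.1.1 open → in-quota 8%. → 8%.
Line D: non-alloy steel → 13.2; wire → 13.2.2; clad → 13.2.2.1. Scheduled 2%. Westmoor agreement on 13.2.1.2: 13.2.2.1 not covered; Westmoor agreement on 13.2.1: 13.2.2.1 not covered; Westmoor agreement on 13.1.4.3: 13.2.2.1 not covered. → 2%.
Sum: 18% + 69% + 8% + 2% = 97%.

97%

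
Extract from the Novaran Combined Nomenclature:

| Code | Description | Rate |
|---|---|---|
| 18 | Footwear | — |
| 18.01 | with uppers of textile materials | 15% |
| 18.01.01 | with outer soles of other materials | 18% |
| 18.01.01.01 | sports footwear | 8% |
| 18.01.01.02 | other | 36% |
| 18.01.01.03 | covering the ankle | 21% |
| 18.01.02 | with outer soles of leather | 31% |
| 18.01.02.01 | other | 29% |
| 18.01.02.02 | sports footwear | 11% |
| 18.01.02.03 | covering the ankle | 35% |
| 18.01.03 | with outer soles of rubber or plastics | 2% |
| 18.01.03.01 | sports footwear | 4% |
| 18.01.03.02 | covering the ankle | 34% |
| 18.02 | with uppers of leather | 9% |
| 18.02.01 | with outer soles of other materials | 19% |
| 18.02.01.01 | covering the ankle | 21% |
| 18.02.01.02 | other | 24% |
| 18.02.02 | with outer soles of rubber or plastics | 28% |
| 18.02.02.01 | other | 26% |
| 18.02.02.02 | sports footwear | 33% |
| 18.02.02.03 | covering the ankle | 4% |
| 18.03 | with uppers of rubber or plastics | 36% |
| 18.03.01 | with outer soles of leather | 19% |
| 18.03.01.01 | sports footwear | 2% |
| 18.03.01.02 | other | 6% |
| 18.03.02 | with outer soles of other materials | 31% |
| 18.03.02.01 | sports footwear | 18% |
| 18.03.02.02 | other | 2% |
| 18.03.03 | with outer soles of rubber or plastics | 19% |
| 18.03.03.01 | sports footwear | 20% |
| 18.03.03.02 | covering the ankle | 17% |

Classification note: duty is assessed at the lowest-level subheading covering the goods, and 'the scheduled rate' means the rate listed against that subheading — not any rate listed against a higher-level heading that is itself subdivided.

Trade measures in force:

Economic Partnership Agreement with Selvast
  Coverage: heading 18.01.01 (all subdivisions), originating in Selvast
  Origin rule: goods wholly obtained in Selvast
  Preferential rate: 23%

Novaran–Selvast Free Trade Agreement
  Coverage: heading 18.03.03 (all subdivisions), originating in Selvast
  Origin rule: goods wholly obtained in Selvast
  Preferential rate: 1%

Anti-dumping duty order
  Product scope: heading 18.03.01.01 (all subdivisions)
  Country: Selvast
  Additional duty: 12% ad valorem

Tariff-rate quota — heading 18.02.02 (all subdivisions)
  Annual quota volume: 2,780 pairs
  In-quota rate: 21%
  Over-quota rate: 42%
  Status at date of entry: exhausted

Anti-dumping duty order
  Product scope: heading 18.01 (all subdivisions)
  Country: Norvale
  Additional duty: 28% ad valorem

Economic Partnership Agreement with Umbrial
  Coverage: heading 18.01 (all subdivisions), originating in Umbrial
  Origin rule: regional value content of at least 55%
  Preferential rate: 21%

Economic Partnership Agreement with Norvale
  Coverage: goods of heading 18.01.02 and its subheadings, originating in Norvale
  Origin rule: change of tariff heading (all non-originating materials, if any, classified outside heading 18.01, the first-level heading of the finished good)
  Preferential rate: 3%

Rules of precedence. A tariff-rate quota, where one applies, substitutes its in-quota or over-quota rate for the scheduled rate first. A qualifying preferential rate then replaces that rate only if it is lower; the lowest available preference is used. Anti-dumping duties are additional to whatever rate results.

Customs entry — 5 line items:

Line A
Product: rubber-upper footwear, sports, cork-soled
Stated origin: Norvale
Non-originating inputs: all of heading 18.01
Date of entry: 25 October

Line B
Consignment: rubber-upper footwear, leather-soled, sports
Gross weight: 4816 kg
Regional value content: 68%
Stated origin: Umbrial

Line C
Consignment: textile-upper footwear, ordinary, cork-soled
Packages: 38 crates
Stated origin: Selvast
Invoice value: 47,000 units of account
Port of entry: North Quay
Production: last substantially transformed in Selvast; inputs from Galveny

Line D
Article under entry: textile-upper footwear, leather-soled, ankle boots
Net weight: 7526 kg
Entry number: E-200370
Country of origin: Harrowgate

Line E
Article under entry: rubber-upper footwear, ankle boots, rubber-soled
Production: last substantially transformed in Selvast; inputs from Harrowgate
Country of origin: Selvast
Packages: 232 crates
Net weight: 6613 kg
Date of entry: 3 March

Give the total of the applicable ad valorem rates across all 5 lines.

Line A: rubber-upper → 18.03; cork-soled → 18.03.02; sports → 18.03.02.01. Scheduled 18%. Norvale agreement on 18.01.02: 18.03.02.01 not covered. → 18%.
Line B: rubber-upper → 18.03; leather-soled → 18.03.01; sports → 18.03.01.01. Scheduled 2%. Umbrial agreement on 18.01: 18.03.01.01 not covered. → 2%.
Line C: textile-upper → 18.01; cork-soled → 18.01.01; ordinary → 18.01.01.02. Scheduled 36%. Selvast agreement on 18.01.01: not wholly obtained; Selvast agreement on 18.03.03: 18.01.01.02 not covered. → 36%.
Line D: textile-upper → 18.01; leather-soled → 18.01.02; ankle boots → 18.01.02.03. Scheduled 35%. No special measure applies. → 35%.
Line E: rubber-upper → 18.03; rubber-soled → 18.03.03; ankle boots → 18.03.03.02. Scheduled 17%. Selvast agreement on 18.01.01: 18.03.03.02 not covered; Selvast agreement on 18.03.03: not wholly obtained. → 17%.
Sum: 18% + 2% + 36% + 35% + 17% = 108%.

108%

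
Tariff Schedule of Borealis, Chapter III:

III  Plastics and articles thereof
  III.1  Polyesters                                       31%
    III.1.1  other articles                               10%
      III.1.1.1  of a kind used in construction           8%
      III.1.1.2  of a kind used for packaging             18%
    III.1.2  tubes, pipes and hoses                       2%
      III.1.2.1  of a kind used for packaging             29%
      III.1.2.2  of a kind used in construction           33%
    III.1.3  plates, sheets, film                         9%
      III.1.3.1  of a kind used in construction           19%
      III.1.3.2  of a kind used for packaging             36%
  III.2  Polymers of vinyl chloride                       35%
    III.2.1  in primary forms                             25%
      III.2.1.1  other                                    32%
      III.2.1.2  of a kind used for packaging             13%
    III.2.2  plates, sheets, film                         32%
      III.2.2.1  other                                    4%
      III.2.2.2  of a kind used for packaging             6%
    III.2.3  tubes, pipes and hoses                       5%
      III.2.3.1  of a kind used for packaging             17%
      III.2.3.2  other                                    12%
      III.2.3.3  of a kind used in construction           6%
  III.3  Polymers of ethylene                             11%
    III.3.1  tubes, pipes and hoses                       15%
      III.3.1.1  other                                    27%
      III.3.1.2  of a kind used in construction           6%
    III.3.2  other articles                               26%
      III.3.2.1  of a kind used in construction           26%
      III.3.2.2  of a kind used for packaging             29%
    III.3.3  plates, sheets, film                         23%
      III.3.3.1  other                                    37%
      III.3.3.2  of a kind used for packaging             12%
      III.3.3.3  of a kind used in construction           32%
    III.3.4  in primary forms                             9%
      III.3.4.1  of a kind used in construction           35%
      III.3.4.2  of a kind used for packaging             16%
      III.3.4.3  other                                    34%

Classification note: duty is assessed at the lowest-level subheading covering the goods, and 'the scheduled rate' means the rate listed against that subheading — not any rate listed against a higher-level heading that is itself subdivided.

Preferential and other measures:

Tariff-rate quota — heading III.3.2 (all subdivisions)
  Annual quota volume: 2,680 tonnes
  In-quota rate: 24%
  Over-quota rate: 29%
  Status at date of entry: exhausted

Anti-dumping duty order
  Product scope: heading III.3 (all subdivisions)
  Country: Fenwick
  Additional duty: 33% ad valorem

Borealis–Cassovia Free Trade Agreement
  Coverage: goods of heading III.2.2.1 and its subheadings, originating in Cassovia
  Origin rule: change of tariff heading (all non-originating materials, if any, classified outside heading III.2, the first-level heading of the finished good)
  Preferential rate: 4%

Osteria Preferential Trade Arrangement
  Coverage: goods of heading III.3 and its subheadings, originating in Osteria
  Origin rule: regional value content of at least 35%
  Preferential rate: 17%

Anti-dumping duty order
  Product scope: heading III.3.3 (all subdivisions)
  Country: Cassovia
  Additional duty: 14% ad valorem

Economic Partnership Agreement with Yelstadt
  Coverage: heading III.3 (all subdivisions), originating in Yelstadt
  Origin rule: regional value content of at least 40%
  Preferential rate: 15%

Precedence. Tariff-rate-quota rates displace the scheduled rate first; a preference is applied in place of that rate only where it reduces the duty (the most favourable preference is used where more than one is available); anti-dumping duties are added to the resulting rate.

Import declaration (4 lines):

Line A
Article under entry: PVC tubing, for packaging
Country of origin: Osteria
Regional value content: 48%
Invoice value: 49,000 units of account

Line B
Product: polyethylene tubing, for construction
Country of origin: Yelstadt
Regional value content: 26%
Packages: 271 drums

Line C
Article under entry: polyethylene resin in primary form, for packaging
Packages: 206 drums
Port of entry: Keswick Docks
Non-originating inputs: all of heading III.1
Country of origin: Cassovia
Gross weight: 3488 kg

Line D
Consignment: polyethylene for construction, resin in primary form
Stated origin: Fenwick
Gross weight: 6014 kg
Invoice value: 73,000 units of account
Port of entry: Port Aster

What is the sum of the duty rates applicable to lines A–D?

107%

Line A: PVC → III.2; tubing → III.2.3; for packaging → III.2.3.1. Scheduled 17%. Osteria agreement on III.3: III.2.3.1 not covered. → 17%.
Line B: polyethylene → III.3; tubing → III.3.1; for construction → III.3.1.2. Scheduled 6%. Yelstadt agreement on III.3: RVC < 40%. → 6%.
Line C: polyethylene → III.3; resin in primary form → III.3.4; for packaging → III.3.4.2. Scheduled 16%. Cassovia agreement on III.2.2.1: III.3.4.2 not covered. → 16%.
Line D: polyethylene → III.3; resin in primary form → III.3.4; for construction → III.3.4.1. Scheduled 35%. anti-dumping (Fenwick, III.3): +33%; total 35% + 33% = 68%. → 68%.
Sum: 17% + 6% + 16% + 68% = 107%.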